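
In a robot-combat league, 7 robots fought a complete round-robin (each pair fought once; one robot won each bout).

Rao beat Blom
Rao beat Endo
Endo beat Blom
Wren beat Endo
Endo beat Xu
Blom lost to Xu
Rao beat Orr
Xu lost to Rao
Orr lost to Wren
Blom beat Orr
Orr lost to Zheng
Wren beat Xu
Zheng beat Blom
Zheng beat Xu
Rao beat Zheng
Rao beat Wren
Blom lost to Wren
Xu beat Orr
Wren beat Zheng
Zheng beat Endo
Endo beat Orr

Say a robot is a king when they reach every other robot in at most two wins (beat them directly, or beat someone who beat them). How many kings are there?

1

Rao reaches everyone (king).
Wren cannot reach Rao in two steps.
Orr cannot reach Rao, Wren, Endo, Blom, Xu, Zheng in two steps.
Endo cannot reach Rao, Wren, Zheng in two steps.
Blom cannot reach Rao, Wren, Endo, Xu, Zheng in two steps.
Xu cannot reach Rao, Wren, Endo, Zheng in two steps.
Zheng cannot reach Rao, Wren in two steps.
Kings: Rao — 1.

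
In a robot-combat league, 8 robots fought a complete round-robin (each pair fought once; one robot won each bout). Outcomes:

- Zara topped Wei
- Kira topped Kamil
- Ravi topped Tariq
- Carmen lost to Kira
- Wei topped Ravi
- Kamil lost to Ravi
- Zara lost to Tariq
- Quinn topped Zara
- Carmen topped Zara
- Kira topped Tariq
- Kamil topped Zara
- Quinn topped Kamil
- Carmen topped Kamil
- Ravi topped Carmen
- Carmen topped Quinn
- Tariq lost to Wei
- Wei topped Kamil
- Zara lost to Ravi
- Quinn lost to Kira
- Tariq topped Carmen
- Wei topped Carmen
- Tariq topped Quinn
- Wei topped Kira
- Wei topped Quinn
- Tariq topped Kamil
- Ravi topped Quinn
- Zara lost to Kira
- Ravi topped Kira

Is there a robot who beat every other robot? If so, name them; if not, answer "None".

Highest win total is Wei with 6 (out of 7 possible).
Wei lost to Zara, so no robot went undefeated.

None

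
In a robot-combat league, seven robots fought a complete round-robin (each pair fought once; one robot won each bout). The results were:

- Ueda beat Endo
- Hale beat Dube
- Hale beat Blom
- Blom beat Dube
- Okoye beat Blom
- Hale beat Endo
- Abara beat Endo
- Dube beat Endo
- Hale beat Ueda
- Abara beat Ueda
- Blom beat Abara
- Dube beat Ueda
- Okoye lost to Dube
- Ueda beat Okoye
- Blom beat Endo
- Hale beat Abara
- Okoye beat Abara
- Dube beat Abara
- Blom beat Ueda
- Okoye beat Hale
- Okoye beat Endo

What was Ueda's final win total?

Ueda's results: beat Okoye, Endo; lost to Hale, Dube, Blom, Abara.
That is 2 wins.

2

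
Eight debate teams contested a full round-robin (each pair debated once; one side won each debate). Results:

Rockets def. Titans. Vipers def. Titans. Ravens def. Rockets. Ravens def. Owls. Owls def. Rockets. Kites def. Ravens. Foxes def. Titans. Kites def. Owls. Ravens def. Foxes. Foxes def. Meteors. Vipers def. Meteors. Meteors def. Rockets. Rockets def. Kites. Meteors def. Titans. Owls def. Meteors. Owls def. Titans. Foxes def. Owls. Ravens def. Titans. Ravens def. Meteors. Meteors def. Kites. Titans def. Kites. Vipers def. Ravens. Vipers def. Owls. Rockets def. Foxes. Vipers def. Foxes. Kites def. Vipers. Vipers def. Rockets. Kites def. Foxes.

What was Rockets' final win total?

3

Rockets' results: beat Titans, Foxes, Kites; lost to Ravens, Meteors, Owls, Vipers.
That is 3 wins.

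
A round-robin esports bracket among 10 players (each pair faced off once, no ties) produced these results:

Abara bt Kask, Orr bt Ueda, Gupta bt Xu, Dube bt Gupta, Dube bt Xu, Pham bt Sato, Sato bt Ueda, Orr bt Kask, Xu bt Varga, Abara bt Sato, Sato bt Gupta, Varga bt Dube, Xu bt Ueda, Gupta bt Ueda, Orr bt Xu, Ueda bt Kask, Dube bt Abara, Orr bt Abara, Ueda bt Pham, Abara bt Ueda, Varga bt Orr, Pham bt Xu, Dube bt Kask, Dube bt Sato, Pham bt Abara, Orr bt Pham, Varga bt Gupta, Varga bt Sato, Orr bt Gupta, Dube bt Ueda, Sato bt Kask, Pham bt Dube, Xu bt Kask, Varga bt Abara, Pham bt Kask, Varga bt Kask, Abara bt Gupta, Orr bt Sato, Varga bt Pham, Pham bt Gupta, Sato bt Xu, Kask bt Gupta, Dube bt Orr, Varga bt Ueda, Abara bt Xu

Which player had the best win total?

Win totals: Pham 6, Sato 4, Xu 3, Abara 5, Ueda 2, Gupta 2, Kask 1, Varga 8, Orr 7, Dube 7.
Varga leads with 8 wins (next highest: 7).

Varga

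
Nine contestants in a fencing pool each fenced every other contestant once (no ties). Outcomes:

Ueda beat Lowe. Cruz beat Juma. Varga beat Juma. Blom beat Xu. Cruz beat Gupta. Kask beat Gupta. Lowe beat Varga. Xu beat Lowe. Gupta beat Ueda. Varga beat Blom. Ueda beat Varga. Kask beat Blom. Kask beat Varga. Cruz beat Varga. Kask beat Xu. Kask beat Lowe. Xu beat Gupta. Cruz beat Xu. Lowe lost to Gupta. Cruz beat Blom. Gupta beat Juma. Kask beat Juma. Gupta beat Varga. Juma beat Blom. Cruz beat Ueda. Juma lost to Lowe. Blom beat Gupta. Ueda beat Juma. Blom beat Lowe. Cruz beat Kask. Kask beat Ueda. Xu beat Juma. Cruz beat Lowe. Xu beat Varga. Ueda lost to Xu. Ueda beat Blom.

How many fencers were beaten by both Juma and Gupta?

0

Juma beat: Blom.
Gupta beat: Juma, Lowe, Ueda, Varga.
No one was beaten by both.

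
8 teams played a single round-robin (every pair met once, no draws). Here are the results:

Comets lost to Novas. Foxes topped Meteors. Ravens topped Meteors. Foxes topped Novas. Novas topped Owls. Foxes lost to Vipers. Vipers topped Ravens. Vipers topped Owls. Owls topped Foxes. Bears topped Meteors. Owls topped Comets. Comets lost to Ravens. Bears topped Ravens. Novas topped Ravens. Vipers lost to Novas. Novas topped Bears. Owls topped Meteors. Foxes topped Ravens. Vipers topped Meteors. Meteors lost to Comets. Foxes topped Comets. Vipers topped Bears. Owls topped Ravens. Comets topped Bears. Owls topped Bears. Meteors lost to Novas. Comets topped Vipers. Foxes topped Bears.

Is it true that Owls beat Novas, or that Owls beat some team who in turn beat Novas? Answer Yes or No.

Owls did not beat Novas directly.
Owls beat Foxes, Meteors, Ravens, Comets, Bears. Of those, Foxes beat Novas.

Yes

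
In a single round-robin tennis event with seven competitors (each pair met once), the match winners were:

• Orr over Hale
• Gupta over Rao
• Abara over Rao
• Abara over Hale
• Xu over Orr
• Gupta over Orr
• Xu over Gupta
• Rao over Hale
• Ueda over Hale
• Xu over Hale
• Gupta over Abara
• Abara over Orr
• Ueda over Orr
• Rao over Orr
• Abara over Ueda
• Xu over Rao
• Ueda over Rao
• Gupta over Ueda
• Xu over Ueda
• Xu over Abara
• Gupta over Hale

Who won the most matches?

Xu

Win totals: Abara 4, Xu 6, Orr 1, Gupta 5, Ueda 3, Rao 2, Hale 0.
Xu leads with 6 wins (next highest: 5).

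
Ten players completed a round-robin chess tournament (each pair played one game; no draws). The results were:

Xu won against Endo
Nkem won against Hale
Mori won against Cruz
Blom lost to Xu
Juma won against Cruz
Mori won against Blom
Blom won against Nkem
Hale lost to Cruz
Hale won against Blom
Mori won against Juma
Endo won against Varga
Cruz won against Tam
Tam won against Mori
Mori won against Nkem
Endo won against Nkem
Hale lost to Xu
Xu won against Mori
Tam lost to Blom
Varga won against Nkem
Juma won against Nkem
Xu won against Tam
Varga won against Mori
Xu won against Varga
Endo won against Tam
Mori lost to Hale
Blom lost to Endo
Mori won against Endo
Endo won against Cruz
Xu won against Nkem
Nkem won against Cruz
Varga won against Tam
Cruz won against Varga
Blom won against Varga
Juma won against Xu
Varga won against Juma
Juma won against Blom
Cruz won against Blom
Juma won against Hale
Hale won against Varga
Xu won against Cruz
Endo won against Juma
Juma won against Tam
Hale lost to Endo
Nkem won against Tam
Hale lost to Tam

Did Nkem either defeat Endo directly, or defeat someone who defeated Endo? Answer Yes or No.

No

Nkem did not beat Endo directly.
Nkem beat Cruz, Tam, Hale, but each of them lost to Endo. No two-step path.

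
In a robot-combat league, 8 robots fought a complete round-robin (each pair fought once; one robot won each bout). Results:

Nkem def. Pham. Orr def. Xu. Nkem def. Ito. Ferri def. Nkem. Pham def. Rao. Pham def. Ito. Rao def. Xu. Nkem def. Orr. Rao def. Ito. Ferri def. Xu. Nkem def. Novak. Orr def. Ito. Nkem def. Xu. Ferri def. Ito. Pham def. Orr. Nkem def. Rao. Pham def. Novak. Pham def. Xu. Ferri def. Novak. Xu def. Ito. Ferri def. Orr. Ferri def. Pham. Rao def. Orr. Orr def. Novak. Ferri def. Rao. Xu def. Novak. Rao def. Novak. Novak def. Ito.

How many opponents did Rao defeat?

Rao's results: beat Novak, Ito, Orr, Xu; lost to Ferri, Pham, Nkem.
That is 4 wins.

4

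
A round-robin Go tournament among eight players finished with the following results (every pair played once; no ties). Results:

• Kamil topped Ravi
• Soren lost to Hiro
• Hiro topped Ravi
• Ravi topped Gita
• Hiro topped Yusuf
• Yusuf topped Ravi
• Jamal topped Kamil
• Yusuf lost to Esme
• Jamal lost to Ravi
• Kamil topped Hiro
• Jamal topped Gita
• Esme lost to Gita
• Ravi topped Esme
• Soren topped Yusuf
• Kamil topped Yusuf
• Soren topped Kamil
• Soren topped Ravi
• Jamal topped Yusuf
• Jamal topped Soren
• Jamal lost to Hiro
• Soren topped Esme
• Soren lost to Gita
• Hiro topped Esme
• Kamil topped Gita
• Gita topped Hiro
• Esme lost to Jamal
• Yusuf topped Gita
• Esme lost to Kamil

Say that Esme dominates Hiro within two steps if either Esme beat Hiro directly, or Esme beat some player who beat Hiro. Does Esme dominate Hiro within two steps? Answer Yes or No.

Esme did not beat Hiro directly.
Esme beat Yusuf, but each of them lost to Hiro. No two-step path.

No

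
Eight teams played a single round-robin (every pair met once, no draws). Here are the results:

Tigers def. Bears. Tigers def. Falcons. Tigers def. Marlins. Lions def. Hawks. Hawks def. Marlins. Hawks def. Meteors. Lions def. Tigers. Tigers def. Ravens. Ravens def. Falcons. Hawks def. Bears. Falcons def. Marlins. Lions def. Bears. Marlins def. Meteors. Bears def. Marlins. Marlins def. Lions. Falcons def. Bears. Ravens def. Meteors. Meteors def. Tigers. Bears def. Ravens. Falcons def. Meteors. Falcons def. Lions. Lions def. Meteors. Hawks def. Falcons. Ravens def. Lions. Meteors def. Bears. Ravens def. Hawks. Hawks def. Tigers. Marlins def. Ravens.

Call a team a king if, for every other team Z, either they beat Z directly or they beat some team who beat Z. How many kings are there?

Tigers reaches everyone (king).
Hawks reaches everyone (king).
Bears cannot reach Tigers in two steps.
Meteors cannot reach Hawks, Lions in two steps.
Lions reaches everyone (king).
Ravens reaches everyone (king).
Marlins reaches everyone (king).
Falcons reaches everyone (king).
Kings: Tigers, Hawks, Lions, Ravens, Marlins, Falcons — 6.

6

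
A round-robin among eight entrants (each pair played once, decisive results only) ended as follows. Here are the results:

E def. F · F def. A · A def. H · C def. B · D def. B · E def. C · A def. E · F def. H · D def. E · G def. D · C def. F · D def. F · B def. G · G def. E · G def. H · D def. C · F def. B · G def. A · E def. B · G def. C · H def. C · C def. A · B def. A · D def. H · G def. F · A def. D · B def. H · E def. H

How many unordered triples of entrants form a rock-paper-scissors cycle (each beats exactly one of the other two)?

13

Win totals: A 3, B 3, C 3, D 5, E 4, F 3, G 6, H 1.
An entrant with w wins dominates both others in C(w,2) triples; summing gives 3 + 3 + 3 + 10 + 6 + 3 + 15 + 0 = 43 transitive triples.
Total triples C(8,3) = 56, so cyclic triples = 56 − 43 = 13.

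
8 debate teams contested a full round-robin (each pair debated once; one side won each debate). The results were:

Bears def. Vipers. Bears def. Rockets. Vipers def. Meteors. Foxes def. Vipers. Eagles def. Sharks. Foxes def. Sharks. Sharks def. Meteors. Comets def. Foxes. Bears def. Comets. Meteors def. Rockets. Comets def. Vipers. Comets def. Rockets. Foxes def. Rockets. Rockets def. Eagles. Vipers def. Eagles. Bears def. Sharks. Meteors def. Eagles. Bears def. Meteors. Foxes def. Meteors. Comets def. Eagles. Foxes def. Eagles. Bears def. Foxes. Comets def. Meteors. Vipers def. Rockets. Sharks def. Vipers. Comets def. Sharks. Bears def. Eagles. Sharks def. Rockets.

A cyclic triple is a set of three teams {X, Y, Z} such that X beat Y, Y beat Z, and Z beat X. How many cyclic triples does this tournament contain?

3

Win totals: Rockets 1, Foxes 5, Meteors 2, Vipers 3, Sharks 3, Comets 6, Bears 7, Eagles 1.
A team with w wins dominates both others in C(w,2) triples; summing gives 0 + 10 + 1 + 3 + 3 + 15 + 21 + 0 = 53 transitive triples.
Total triples C(8,3) = 56, so cyclic triples = 56 − 53 = 3.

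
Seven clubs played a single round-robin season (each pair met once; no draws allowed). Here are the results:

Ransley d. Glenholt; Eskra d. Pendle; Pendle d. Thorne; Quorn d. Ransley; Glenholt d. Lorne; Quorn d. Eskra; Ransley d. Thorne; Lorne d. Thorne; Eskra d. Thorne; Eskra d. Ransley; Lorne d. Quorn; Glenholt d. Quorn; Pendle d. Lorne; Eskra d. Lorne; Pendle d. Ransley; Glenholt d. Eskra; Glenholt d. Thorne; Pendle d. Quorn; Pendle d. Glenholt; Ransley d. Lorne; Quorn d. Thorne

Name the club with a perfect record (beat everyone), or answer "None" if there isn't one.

Highest win total is Pendle with 5 (out of 6 possible).
Pendle lost to Eskra, so no club went undefeated.

None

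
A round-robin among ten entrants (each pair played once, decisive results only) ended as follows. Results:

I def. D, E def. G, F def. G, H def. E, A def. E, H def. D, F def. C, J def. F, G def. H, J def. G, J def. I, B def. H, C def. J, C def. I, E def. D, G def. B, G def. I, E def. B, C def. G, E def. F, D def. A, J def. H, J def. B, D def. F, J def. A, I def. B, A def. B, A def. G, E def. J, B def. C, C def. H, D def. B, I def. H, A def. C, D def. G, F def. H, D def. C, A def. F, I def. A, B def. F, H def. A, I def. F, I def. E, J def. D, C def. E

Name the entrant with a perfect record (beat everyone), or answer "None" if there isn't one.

Highest win total is J with 7 (out of 9 possible).
J lost to C, E, so no entrant went undefeated.

None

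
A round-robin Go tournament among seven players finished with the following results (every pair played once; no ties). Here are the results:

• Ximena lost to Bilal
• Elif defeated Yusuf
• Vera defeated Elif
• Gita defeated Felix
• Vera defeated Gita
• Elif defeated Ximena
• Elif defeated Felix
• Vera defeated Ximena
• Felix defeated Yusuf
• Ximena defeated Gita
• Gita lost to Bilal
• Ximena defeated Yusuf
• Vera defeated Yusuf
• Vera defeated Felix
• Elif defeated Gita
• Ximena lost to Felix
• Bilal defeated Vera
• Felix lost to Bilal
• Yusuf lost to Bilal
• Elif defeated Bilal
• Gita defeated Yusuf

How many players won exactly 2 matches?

Win totals: Vera 5, Felix 2, Gita 2, Elif 5, Ximena 2, Yusuf 0, Bilal 5.
Exactly 2: Felix, Gita, Ximena — 3 players.

3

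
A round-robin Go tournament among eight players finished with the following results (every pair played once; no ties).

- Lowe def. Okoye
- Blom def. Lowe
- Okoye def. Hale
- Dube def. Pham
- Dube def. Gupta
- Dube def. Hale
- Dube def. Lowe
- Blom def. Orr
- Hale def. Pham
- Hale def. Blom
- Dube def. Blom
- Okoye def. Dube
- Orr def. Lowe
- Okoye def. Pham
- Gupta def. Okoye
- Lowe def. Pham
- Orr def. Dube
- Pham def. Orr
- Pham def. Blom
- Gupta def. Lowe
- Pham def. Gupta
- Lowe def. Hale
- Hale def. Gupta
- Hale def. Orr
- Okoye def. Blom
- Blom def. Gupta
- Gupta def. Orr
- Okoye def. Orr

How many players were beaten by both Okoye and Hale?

3

Okoye beat: Orr, Blom, Hale, Pham, Dube.
Hale beat: Orr, Blom, Pham, Gupta.
Both beat: Orr, Blom, Pham — 3.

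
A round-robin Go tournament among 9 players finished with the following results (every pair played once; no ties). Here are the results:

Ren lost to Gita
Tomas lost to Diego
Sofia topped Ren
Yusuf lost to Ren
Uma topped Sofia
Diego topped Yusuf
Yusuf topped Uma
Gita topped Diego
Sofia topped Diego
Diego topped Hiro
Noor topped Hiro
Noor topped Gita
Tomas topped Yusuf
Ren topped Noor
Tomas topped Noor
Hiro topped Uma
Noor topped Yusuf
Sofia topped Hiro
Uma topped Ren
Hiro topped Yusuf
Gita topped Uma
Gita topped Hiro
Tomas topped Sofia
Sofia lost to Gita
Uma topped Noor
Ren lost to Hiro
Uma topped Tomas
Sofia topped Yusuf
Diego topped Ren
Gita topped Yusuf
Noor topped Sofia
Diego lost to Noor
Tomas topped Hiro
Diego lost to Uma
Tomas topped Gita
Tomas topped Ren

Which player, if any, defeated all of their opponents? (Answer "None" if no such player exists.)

None

Highest win total is Tomas with 6 (out of 8 possible).
Tomas lost to Uma, Diego, so no player went undefeated.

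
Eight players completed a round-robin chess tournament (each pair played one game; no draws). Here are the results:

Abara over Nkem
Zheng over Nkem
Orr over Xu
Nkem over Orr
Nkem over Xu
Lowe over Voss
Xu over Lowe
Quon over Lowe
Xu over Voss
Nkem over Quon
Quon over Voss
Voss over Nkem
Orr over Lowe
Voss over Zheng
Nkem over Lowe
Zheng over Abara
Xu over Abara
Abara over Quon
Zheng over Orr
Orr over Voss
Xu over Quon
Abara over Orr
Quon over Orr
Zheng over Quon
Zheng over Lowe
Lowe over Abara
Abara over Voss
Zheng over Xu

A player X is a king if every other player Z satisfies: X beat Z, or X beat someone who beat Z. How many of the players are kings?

Zheng reaches everyone (king).
Orr reaches everyone (king).
Xu reaches everyone (king).
Abara reaches everyone (king).
Nkem cannot reach Zheng in two steps.
Quon reaches everyone (king).
Voss reaches everyone (king).
Lowe cannot reach Xu in two steps.
Kings: Zheng, Orr, Xu, Abara, Quon, Voss — 6.

6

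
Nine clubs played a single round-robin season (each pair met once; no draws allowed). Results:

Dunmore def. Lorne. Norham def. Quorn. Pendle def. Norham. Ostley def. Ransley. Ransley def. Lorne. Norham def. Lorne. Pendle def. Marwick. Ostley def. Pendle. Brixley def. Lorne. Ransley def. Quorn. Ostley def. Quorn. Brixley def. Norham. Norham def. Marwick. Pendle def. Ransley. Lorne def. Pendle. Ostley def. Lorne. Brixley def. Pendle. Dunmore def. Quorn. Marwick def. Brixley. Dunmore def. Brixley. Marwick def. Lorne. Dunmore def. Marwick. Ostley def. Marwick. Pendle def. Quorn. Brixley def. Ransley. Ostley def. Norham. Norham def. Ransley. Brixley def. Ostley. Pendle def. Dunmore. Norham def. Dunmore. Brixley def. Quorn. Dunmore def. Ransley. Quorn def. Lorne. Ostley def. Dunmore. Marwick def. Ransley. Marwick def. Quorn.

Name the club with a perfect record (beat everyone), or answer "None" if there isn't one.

None

Highest win total is Ostley with 7 (out of 8 possible).
Ostley lost to Brixley, so no club went undefeated.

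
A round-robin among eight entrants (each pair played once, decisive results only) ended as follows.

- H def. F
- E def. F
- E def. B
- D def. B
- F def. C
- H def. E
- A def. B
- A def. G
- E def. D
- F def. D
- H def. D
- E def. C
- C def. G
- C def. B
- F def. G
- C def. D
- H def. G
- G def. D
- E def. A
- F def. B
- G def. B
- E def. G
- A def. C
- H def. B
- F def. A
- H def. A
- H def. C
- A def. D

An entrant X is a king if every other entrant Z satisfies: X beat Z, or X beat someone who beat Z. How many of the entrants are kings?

A cannot reach E, F, H in two steps.
B cannot reach A, C, D, E, F, G, H in two steps.
C cannot reach A, E, F, H in two steps.
D cannot reach A, C, E, F, G, H in two steps.
E cannot reach H in two steps.
F cannot reach E, H in two steps.
G cannot reach A, C, E, F, H in two steps.
H reaches everyone (king).
Kings: H — 1.

1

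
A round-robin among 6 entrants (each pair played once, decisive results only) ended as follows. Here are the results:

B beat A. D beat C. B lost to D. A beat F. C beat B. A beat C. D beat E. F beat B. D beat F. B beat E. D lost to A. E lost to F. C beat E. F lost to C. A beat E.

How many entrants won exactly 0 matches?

1

Win totals: A 4, B 2, C 3, D 4, E 0, F 2.
Exactly 0: E — 1 entrant.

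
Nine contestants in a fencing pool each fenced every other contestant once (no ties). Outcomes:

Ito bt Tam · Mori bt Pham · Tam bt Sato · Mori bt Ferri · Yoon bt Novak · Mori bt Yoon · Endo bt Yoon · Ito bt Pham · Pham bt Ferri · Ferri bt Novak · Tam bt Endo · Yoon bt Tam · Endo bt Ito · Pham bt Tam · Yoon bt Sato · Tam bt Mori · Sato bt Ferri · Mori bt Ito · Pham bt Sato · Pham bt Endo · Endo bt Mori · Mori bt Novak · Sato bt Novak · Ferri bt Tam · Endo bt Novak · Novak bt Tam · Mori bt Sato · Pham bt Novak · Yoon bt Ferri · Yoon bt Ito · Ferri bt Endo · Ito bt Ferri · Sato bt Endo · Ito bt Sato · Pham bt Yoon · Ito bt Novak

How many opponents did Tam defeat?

3

Tam's results: beat Mori, Endo, Sato; lost to Novak, Ferri, Yoon, Ito, Pham.
That is 3 wins.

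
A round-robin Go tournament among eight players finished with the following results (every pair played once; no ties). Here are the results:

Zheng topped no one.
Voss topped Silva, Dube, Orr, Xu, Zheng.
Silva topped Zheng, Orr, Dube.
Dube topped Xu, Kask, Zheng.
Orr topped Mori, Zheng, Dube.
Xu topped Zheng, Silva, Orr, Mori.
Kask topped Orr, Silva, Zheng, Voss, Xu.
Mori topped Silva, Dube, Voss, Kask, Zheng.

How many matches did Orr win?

Orr's results: beat Mori, Zheng, Dube; lost to Voss, Xu, Silva, Kask.
That is 3 wins.

3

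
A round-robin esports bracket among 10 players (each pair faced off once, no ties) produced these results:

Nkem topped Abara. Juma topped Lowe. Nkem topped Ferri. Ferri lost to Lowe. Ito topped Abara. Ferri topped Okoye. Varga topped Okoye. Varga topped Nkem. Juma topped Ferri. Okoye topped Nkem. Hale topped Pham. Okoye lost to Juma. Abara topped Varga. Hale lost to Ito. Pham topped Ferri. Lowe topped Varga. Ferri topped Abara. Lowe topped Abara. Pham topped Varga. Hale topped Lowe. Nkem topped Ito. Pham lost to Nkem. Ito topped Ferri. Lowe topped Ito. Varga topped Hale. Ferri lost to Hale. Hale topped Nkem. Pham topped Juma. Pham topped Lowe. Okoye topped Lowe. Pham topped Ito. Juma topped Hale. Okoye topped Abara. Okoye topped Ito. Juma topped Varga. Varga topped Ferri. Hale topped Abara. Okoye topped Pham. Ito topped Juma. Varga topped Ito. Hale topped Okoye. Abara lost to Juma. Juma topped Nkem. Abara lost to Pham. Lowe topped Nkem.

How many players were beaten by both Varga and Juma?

Varga beat: Hale, Ferri, Ito, Okoye, Nkem.
Juma beat: Abara, Hale, Ferri, Okoye, Nkem, Lowe, Varga.
Both beat: Hale, Ferri, Okoye, Nkem — 4.

4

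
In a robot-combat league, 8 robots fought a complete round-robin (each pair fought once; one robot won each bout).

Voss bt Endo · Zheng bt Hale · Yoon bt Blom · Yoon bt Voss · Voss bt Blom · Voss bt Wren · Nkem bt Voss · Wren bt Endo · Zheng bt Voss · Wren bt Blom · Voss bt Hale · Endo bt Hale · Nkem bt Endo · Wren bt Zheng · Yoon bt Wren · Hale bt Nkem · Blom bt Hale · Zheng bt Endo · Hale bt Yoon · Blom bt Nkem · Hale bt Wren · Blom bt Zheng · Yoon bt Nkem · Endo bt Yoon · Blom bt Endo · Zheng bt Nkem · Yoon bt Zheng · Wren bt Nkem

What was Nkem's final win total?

Nkem's results: beat Endo, Voss; lost to Wren, Blom, Hale, Yoon, Zheng.
That is 2 wins.

2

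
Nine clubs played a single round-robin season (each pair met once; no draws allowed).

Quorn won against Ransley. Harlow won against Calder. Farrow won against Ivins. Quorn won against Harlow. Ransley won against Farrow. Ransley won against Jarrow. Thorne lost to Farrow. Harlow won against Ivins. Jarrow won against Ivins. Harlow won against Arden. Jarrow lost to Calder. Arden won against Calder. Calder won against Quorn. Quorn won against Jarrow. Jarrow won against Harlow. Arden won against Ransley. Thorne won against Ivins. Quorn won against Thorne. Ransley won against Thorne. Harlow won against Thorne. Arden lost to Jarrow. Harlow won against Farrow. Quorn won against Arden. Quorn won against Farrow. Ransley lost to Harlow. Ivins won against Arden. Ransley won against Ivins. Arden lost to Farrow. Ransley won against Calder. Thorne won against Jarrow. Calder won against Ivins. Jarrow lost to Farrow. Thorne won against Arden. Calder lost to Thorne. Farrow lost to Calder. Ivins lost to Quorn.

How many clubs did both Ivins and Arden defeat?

Ivins beat: Arden.
Arden beat: Calder, Ransley.
No one was beaten by both.

0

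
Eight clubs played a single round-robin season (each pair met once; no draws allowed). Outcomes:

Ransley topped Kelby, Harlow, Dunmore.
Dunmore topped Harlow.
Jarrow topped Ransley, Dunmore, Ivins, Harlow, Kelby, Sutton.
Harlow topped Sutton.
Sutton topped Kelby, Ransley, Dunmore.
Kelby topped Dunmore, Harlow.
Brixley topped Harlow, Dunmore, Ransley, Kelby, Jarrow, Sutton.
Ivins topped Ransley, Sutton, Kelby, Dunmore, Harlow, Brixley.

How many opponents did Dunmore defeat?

Dunmore's results: beat Harlow; lost to Ransley, Sutton, Jarrow, Brixley, Kelby, Ivins.
That is 1 win.

1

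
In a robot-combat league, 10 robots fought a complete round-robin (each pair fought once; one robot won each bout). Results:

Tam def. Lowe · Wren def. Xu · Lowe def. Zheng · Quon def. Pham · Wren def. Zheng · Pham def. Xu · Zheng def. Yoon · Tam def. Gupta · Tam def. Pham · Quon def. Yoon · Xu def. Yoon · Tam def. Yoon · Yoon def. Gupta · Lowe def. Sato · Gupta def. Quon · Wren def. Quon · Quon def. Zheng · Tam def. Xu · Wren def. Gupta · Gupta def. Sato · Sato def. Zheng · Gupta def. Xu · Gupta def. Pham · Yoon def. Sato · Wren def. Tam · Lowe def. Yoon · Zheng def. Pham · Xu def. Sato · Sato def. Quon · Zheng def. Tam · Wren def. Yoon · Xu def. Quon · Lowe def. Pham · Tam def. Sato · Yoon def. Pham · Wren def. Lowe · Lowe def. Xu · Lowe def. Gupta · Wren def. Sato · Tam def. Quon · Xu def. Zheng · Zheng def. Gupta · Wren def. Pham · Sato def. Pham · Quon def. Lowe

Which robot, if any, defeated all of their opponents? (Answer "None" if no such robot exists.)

Wren has 9 wins out of 9 opponents — a perfect record.

Wren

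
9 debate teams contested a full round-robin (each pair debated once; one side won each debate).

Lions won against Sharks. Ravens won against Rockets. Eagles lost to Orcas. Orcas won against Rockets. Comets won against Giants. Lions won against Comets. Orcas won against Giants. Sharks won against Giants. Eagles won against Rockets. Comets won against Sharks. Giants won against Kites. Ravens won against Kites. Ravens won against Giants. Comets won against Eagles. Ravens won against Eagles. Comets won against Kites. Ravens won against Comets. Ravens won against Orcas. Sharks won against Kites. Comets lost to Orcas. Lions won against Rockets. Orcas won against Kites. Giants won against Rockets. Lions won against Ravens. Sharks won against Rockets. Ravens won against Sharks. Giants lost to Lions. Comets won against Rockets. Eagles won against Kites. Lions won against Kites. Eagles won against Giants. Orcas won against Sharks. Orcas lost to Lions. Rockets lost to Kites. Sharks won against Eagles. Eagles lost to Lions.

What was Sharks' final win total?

4

Sharks' results: beat Kites, Eagles, Giants, Rockets; lost to Lions, Ravens, Orcas, Comets.
That is 4 wins.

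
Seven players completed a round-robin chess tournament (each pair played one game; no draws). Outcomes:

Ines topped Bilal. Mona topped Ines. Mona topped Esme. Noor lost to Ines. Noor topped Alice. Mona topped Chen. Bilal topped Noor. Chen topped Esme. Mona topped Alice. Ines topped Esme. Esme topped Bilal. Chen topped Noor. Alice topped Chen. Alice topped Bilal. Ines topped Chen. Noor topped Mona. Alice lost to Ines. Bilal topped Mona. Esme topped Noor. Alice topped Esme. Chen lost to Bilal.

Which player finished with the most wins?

Ines

Win totals: Noor 2, Bilal 3, Ines 5, Esme 2, Mona 4, Alice 3, Chen 2.
Ines leads with 5 wins (next highest: 4).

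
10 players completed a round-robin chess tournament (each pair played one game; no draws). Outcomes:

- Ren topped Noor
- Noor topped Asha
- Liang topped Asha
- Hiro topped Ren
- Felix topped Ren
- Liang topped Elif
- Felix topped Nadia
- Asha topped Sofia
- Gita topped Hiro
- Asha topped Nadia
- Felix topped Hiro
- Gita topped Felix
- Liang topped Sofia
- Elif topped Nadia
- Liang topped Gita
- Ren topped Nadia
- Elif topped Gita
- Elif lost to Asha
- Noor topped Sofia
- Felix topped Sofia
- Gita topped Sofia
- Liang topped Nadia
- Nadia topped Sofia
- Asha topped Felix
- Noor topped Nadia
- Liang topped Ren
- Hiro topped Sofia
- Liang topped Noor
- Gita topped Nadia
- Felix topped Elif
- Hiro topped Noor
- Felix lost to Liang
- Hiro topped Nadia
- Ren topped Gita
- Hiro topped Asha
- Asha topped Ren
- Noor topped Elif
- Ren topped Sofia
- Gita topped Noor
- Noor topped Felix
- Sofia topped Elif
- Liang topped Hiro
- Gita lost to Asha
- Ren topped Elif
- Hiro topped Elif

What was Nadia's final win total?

Nadia's results: beat Sofia; lost to Asha, Felix, Elif, Hiro, Liang, Ren, Noor, Gita.
That is 1 win.

1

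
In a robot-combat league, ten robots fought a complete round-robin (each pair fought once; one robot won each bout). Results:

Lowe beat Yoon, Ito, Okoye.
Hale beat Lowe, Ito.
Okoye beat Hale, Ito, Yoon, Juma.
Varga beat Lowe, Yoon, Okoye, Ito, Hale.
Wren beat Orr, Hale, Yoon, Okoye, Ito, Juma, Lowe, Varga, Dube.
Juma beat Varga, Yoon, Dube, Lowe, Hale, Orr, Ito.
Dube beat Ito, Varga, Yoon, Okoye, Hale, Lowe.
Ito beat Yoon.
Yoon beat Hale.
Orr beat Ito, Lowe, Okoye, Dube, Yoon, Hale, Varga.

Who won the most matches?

Wren

Win totals: Lowe 3, Ito 1, Dube 6, Juma 7, Wren 9, Hale 2, Orr 7, Okoye 4, Varga 5, Yoon 1.
Wren leads with 9 wins (next highest: 7).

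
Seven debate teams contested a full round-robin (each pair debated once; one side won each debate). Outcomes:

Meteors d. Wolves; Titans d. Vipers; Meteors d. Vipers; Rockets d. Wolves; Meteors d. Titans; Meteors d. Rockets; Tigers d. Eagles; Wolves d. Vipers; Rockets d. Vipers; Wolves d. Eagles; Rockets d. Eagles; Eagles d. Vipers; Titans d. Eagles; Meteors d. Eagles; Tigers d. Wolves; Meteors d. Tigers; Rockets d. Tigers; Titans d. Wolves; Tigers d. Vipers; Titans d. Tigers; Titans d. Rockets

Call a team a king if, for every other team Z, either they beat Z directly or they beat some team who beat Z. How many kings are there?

Rockets cannot reach Meteors, Titans in two steps.
Eagles cannot reach Rockets, Tigers, Meteors, Titans, Wolves in two steps.
Tigers cannot reach Rockets, Meteors, Titans in two steps.
Meteors reaches everyone (king).
Titans cannot reach Meteors in two steps.
Wolves cannot reach Rockets, Tigers, Meteors, Titans in two steps.
Vipers cannot reach Rockets, Eagles, Tigers, Meteors, Titans, Wolves in two steps.
Kings: Meteors — 1.

1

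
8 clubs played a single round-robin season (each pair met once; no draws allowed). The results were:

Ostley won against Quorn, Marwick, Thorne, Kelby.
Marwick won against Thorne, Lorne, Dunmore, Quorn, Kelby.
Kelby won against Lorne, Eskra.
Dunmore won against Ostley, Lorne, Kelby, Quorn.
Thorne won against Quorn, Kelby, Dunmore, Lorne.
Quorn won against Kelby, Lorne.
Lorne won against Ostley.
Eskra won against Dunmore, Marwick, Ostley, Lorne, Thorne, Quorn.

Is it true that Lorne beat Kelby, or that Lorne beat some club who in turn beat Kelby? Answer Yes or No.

Lorne did not beat Kelby directly.
Lorne beat Ostley. Of those, Ostley beat Kelby.

Yes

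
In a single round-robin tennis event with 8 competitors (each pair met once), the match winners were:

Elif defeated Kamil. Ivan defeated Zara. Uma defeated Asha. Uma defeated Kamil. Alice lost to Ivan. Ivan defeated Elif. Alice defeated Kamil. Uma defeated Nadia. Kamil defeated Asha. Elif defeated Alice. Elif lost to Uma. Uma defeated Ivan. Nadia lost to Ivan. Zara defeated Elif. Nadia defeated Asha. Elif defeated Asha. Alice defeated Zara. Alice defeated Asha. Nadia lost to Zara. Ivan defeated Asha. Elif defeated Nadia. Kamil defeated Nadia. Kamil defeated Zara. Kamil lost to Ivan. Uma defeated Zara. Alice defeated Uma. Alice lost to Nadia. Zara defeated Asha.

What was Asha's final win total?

Asha's results: beat no one; lost to Elif, Uma, Ivan, Kamil, Alice, Nadia, Zara.
That is 0 wins.

0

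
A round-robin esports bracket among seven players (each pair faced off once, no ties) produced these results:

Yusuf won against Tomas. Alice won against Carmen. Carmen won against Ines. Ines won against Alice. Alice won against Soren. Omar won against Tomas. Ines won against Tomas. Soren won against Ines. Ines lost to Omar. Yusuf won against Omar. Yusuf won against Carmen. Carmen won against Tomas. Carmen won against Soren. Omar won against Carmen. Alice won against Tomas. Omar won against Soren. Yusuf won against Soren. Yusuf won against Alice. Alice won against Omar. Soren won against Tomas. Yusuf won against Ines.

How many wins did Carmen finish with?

3

Carmen's results: beat Ines, Tomas, Soren; lost to Alice, Omar, Yusuf.
That is 3 wins.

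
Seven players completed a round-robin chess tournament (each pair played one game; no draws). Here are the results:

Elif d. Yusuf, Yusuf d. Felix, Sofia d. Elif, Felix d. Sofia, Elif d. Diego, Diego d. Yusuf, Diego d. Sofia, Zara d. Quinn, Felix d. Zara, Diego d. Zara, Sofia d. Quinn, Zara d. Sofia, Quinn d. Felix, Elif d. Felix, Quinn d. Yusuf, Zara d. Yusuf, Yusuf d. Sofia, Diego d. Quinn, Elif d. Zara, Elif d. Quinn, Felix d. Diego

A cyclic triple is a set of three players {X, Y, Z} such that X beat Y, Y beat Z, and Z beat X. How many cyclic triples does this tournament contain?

10

Win totals: Zara 3, Quinn 2, Elif 5, Felix 3, Yusuf 2, Sofia 2, Diego 4.
A player with w wins dominates both others in C(w,2) triples; summing gives 3 + 1 + 10 + 3 + 1 + 1 + 6 = 25 transitive triples.
Total triples C(7,3) = 35, so cyclic triples = 35 − 25 = 10.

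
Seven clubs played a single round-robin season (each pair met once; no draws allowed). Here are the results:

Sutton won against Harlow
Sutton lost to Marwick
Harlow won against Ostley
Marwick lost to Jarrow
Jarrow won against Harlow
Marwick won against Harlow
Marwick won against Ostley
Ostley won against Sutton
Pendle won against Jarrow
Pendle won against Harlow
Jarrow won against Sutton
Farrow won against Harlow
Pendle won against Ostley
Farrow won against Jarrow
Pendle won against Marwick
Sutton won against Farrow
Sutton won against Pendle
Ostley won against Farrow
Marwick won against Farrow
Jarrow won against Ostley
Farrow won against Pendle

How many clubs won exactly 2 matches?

Win totals: Sutton 3, Pendle 4, Jarrow 4, Marwick 4, Harlow 1, Farrow 3, Ostley 2.
Exactly 2: Ostley — 1 club.

1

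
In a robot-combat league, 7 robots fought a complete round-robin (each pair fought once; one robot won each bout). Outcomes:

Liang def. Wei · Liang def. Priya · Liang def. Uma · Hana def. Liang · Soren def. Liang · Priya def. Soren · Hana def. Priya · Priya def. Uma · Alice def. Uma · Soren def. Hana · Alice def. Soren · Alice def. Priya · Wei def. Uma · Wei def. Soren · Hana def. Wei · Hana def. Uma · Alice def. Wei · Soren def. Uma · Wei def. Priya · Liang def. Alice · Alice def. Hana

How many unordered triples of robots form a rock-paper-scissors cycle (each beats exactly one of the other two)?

Win totals: Wei 3, Alice 5, Uma 0, Liang 4, Soren 3, Priya 2, Hana 4.
A robot with w wins dominates both others in C(w,2) triples; summing gives 3 + 10 + 0 + 6 + 3 + 1 + 6 = 29 transitive triples.
Total triples C(7,3) = 35, so cyclic triples = 35 − 29 = 6.

6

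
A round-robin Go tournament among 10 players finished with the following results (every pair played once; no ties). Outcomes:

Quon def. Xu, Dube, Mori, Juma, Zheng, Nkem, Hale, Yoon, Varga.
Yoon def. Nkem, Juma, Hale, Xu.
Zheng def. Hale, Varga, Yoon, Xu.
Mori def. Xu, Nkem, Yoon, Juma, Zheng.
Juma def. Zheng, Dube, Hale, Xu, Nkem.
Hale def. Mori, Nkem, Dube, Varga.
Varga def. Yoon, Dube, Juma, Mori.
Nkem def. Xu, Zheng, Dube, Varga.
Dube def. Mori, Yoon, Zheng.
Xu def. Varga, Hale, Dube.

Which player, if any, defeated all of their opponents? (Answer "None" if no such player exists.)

Quon has 9 wins out of 9 opponents — a perfect record.

Quon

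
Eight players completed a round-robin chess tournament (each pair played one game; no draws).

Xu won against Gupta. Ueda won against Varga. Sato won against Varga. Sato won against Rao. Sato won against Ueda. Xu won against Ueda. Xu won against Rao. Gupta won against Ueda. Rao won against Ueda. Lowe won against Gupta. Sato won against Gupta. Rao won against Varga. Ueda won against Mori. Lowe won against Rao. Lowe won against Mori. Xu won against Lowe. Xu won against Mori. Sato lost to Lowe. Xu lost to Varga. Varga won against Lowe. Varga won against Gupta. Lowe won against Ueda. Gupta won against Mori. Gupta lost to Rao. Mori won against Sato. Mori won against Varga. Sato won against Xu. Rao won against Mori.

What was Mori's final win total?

Mori's results: beat Varga, Sato; lost to Lowe, Ueda, Xu, Gupta, Rao.
That is 2 wins.

2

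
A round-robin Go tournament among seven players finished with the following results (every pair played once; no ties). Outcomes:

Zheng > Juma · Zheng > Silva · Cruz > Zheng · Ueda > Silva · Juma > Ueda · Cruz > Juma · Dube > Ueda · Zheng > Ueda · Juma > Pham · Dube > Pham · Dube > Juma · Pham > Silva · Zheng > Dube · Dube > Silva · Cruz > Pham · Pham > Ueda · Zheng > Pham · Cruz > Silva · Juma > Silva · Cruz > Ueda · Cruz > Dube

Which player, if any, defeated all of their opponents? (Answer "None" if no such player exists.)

Cruz has 6 wins out of 6 opponents — a perfect record.

Cruz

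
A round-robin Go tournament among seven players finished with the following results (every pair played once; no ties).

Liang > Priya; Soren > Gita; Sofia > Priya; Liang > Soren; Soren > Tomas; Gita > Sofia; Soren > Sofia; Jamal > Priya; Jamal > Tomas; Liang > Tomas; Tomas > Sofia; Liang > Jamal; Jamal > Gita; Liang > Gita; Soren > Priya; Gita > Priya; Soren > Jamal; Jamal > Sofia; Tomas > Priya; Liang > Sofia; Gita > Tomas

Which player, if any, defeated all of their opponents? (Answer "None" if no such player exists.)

Liang

Liang has 6 wins out of 6 opponents — a perfect record.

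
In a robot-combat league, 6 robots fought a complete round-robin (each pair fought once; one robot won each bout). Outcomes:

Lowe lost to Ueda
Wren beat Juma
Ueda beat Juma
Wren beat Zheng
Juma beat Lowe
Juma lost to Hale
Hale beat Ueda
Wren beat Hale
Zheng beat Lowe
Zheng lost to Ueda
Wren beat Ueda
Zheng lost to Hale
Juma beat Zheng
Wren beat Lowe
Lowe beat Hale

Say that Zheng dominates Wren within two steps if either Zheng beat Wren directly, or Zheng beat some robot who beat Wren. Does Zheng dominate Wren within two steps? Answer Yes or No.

Zheng did not beat Wren directly.
Zheng beat Lowe, but each of them lost to Wren. No two-step path.

No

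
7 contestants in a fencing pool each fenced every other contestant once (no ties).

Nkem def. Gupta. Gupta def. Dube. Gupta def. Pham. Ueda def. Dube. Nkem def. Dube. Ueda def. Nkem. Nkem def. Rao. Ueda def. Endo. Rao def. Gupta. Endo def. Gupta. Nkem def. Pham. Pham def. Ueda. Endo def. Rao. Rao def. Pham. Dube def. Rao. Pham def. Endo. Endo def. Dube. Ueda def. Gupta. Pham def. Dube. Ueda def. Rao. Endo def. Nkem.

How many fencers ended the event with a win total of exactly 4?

Win totals: Pham 3, Gupta 2, Ueda 5, Dube 1, Nkem 4, Rao 2, Endo 4.
Exactly 4: Nkem, Endo — 2 fencers.

2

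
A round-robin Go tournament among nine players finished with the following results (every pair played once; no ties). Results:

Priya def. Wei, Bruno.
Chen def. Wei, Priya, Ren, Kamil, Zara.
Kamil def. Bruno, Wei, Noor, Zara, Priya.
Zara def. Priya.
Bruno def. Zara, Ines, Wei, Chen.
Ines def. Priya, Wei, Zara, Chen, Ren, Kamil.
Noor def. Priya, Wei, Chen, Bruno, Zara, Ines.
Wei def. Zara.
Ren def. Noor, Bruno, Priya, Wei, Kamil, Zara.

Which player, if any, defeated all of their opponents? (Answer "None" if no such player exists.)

Highest win total is Ren with 6 (out of 8 possible).
Ren lost to Ines, Chen, so no player went undefeated.

None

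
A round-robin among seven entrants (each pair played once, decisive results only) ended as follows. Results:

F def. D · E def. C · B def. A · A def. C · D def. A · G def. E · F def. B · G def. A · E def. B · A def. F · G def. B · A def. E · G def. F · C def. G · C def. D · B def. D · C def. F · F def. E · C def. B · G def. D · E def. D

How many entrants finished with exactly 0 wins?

0

Win totals: A 3, B 2, C 4, D 1, E 3, F 3, G 5.
No entrant has exactly 0 wins.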